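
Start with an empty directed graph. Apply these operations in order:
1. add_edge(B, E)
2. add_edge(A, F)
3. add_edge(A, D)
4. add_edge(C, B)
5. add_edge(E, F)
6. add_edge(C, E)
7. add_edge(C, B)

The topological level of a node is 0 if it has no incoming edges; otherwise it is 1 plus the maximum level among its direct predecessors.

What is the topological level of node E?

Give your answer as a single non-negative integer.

Op 1: add_edge(B, E). Edges now: 1
Op 2: add_edge(A, F). Edges now: 2
Op 3: add_edge(A, D). Edges now: 3
Op 4: add_edge(C, B). Edges now: 4
Op 5: add_edge(E, F). Edges now: 5
Op 6: add_edge(C, E). Edges now: 6
Op 7: add_edge(C, B) (duplicate, no change). Edges now: 6
Compute levels (Kahn BFS):
  sources (in-degree 0): A, C
  process A: level=0
    A->D: in-degree(D)=0, level(D)=1, enqueue
    A->F: in-degree(F)=1, level(F)>=1
  process C: level=0
    C->B: in-degree(B)=0, level(B)=1, enqueue
    C->E: in-degree(E)=1, level(E)>=1
  process D: level=1
  process B: level=1
    B->E: in-degree(E)=0, level(E)=2, enqueue
  process E: level=2
    E->F: in-degree(F)=0, level(F)=3, enqueue
  process F: level=3
All levels: A:0, B:1, C:0, D:1, E:2, F:3
level(E) = 2

Answer: 2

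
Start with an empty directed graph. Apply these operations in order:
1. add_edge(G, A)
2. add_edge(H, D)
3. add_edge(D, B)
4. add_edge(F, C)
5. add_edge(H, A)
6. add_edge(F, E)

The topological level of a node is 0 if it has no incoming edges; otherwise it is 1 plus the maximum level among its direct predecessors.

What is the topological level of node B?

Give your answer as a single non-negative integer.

Answer: 2

Derivation:
Op 1: add_edge(G, A). Edges now: 1
Op 2: add_edge(H, D). Edges now: 2
Op 3: add_edge(D, B). Edges now: 3
Op 4: add_edge(F, C). Edges now: 4
Op 5: add_edge(H, A). Edges now: 5
Op 6: add_edge(F, E). Edges now: 6
Compute levels (Kahn BFS):
  sources (in-degree 0): F, G, H
  process F: level=0
    F->C: in-degree(C)=0, level(C)=1, enqueue
    F->E: in-degree(E)=0, level(E)=1, enqueue
  process G: level=0
    G->A: in-degree(A)=1, level(A)>=1
  process H: level=0
    H->A: in-degree(A)=0, level(A)=1, enqueue
    H->D: in-degree(D)=0, level(D)=1, enqueue
  process C: level=1
  process E: level=1
  process A: level=1
  process D: level=1
    D->B: in-degree(B)=0, level(B)=2, enqueue
  process B: level=2
All levels: A:1, B:2, C:1, D:1, E:1, F:0, G:0, H:0
level(B) = 2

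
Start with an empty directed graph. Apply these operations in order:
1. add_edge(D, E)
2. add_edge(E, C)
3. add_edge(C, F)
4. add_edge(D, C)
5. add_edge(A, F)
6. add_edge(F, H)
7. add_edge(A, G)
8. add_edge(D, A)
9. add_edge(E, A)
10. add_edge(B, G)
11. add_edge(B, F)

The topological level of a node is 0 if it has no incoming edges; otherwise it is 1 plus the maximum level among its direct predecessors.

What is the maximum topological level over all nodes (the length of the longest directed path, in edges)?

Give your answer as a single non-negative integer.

Op 1: add_edge(D, E). Edges now: 1
Op 2: add_edge(E, C). Edges now: 2
Op 3: add_edge(C, F). Edges now: 3
Op 4: add_edge(D, C). Edges now: 4
Op 5: add_edge(A, F). Edges now: 5
Op 6: add_edge(F, H). Edges now: 6
Op 7: add_edge(A, G). Edges now: 7
Op 8: add_edge(D, A). Edges now: 8
Op 9: add_edge(E, A). Edges now: 9
Op 10: add_edge(B, G). Edges now: 10
Op 11: add_edge(B, F). Edges now: 11
Compute levels (Kahn BFS):
  sources (in-degree 0): B, D
  process B: level=0
    B->F: in-degree(F)=2, level(F)>=1
    B->G: in-degree(G)=1, level(G)>=1
  process D: level=0
    D->A: in-degree(A)=1, level(A)>=1
    D->C: in-degree(C)=1, level(C)>=1
    D->E: in-degree(E)=0, level(E)=1, enqueue
  process E: level=1
    E->A: in-degree(A)=0, level(A)=2, enqueue
    E->C: in-degree(C)=0, level(C)=2, enqueue
  process A: level=2
    A->F: in-degree(F)=1, level(F)>=3
    A->G: in-degree(G)=0, level(G)=3, enqueue
  process C: level=2
    C->F: in-degree(F)=0, level(F)=3, enqueue
  process G: level=3
  process F: level=3
    F->H: in-degree(H)=0, level(H)=4, enqueue
  process H: level=4
All levels: A:2, B:0, C:2, D:0, E:1, F:3, G:3, H:4
max level = 4

Answer: 4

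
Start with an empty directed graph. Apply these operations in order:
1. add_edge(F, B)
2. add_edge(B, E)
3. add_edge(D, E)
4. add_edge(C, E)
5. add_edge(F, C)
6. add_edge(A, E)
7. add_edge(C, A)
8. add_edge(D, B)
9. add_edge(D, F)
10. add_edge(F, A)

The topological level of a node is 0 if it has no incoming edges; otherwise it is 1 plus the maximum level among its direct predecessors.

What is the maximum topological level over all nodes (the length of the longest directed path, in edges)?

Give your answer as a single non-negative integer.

Answer: 4

Derivation:
Op 1: add_edge(F, B). Edges now: 1
Op 2: add_edge(B, E). Edges now: 2
Op 3: add_edge(D, E). Edges now: 3
Op 4: add_edge(C, E). Edges now: 4
Op 5: add_edge(F, C). Edges now: 5
Op 6: add_edge(A, E). Edges now: 6
Op 7: add_edge(C, A). Edges now: 7
Op 8: add_edge(D, B). Edges now: 8
Op 9: add_edge(D, F). Edges now: 9
Op 10: add_edge(F, A). Edges now: 10
Compute levels (Kahn BFS):
  sources (in-degree 0): D
  process D: level=0
    D->B: in-degree(B)=1, level(B)>=1
    D->E: in-degree(E)=3, level(E)>=1
    D->F: in-degree(F)=0, level(F)=1, enqueue
  process F: level=1
    F->A: in-degree(A)=1, level(A)>=2
    F->B: in-degree(B)=0, level(B)=2, enqueue
    F->C: in-degree(C)=0, level(C)=2, enqueue
  process B: level=2
    B->E: in-degree(E)=2, level(E)>=3
  process C: level=2
    C->A: in-degree(A)=0, level(A)=3, enqueue
    C->E: in-degree(E)=1, level(E)>=3
  process A: level=3
    A->E: in-degree(E)=0, level(E)=4, enqueue
  process E: level=4
All levels: A:3, B:2, C:2, D:0, E:4, F:1
max level = 4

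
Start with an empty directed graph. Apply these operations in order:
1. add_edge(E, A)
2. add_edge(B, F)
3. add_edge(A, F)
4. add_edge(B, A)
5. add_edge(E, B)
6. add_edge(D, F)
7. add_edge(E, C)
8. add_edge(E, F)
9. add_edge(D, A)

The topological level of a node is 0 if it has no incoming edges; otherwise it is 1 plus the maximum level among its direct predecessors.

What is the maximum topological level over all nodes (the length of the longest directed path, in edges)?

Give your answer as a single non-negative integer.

Op 1: add_edge(E, A). Edges now: 1
Op 2: add_edge(B, F). Edges now: 2
Op 3: add_edge(A, F). Edges now: 3
Op 4: add_edge(B, A). Edges now: 4
Op 5: add_edge(E, B). Edges now: 5
Op 6: add_edge(D, F). Edges now: 6
Op 7: add_edge(E, C). Edges now: 7
Op 8: add_edge(E, F). Edges now: 8
Op 9: add_edge(D, A). Edges now: 9
Compute levels (Kahn BFS):
  sources (in-degree 0): D, E
  process D: level=0
    D->A: in-degree(A)=2, level(A)>=1
    D->F: in-degree(F)=3, level(F)>=1
  process E: level=0
    E->A: in-degree(A)=1, level(A)>=1
    E->B: in-degree(B)=0, level(B)=1, enqueue
    E->C: in-degree(C)=0, level(C)=1, enqueue
    E->F: in-degree(F)=2, level(F)>=1
  process B: level=1
    B->A: in-degree(A)=0, level(A)=2, enqueue
    B->F: in-degree(F)=1, level(F)>=2
  process C: level=1
  process A: level=2
    A->F: in-degree(F)=0, level(F)=3, enqueue
  process F: level=3
All levels: A:2, B:1, C:1, D:0, E:0, F:3
max level = 3

Answer: 3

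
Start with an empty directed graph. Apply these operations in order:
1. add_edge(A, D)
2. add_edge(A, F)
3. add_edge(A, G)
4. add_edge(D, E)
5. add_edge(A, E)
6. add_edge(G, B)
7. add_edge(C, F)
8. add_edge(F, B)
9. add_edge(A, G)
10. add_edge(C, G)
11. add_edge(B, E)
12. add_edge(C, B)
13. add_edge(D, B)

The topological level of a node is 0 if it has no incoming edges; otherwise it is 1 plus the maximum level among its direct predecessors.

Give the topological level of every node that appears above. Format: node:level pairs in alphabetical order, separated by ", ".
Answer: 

Answer: A:0, B:2, C:0, D:1, E:3, F:1, G:1

Derivation:
Op 1: add_edge(A, D). Edges now: 1
Op 2: add_edge(A, F). Edges now: 2
Op 3: add_edge(A, G). Edges now: 3
Op 4: add_edge(D, E). Edges now: 4
Op 5: add_edge(A, E). Edges now: 5
Op 6: add_edge(G, B). Edges now: 6
Op 7: add_edge(C, F). Edges now: 7
Op 8: add_edge(F, B). Edges now: 8
Op 9: add_edge(A, G) (duplicate, no change). Edges now: 8
Op 10: add_edge(C, G). Edges now: 9
Op 11: add_edge(B, E). Edges now: 10
Op 12: add_edge(C, B). Edges now: 11
Op 13: add_edge(D, B). Edges now: 12
Compute levels (Kahn BFS):
  sources (in-degree 0): A, C
  process A: level=0
    A->D: in-degree(D)=0, level(D)=1, enqueue
    A->E: in-degree(E)=2, level(E)>=1
    A->F: in-degree(F)=1, level(F)>=1
    A->G: in-degree(G)=1, level(G)>=1
  process C: level=0
    C->B: in-degree(B)=3, level(B)>=1
    C->F: in-degree(F)=0, level(F)=1, enqueue
    C->G: in-degree(G)=0, level(G)=1, enqueue
  process D: level=1
    D->B: in-degree(B)=2, level(B)>=2
    D->E: in-degree(E)=1, level(E)>=2
  process F: level=1
    F->B: in-degree(B)=1, level(B)>=2
  process G: level=1
    G->B: in-degree(B)=0, level(B)=2, enqueue
  process B: level=2
    B->E: in-degree(E)=0, level(E)=3, enqueue
  process E: level=3
All levels: A:0, B:2, C:0, D:1, E:3, F:1, G:1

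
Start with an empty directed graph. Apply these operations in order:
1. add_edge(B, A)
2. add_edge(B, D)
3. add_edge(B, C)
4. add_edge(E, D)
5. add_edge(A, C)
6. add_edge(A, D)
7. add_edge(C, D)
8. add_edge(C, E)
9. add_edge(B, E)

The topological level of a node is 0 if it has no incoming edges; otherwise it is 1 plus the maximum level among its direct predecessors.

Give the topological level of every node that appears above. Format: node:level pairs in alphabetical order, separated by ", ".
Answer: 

Op 1: add_edge(B, A). Edges now: 1
Op 2: add_edge(B, D). Edges now: 2
Op 3: add_edge(B, C). Edges now: 3
Op 4: add_edge(E, D). Edges now: 4
Op 5: add_edge(A, C). Edges now: 5
Op 6: add_edge(A, D). Edges now: 6
Op 7: add_edge(C, D). Edges now: 7
Op 8: add_edge(C, E). Edges now: 8
Op 9: add_edge(B, E). Edges now: 9
Compute levels (Kahn BFS):
  sources (in-degree 0): B
  process B: level=0
    B->A: in-degree(A)=0, level(A)=1, enqueue
    B->C: in-degree(C)=1, level(C)>=1
    B->D: in-degree(D)=3, level(D)>=1
    B->E: in-degree(E)=1, level(E)>=1
  process A: level=1
    A->C: in-degree(C)=0, level(C)=2, enqueue
    A->D: in-degree(D)=2, level(D)>=2
  process C: level=2
    C->D: in-degree(D)=1, level(D)>=3
    C->E: in-degree(E)=0, level(E)=3, enqueue
  process E: level=3
    E->D: in-degree(D)=0, level(D)=4, enqueue
  process D: level=4
All levels: A:1, B:0, C:2, D:4, E:3

Answer: A:1, B:0, C:2, D:4, E:3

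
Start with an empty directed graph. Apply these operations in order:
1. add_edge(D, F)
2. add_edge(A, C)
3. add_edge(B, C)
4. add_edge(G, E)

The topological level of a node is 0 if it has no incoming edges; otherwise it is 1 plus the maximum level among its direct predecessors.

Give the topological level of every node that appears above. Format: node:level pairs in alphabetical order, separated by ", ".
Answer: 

Op 1: add_edge(D, F). Edges now: 1
Op 2: add_edge(A, C). Edges now: 2
Op 3: add_edge(B, C). Edges now: 3
Op 4: add_edge(G, E). Edges now: 4
Compute levels (Kahn BFS):
  sources (in-degree 0): A, B, D, G
  process A: level=0
    A->C: in-degree(C)=1, level(C)>=1
  process B: level=0
    B->C: in-degree(C)=0, level(C)=1, enqueue
  process D: level=0
    D->F: in-degree(F)=0, level(F)=1, enqueue
  process G: level=0
    G->E: in-degree(E)=0, level(E)=1, enqueue
  process C: level=1
  process F: level=1
  process E: level=1
All levels: A:0, B:0, C:1, D:0, E:1, F:1, G:0

Answer: A:0, B:0, C:1, D:0, E:1, F:1, G:0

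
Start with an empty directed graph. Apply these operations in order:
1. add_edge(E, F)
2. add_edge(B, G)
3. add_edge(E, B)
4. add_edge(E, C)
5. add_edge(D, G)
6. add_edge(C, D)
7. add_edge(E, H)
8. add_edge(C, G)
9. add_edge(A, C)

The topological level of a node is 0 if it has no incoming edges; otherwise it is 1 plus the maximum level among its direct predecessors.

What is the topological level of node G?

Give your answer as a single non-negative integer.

Op 1: add_edge(E, F). Edges now: 1
Op 2: add_edge(B, G). Edges now: 2
Op 3: add_edge(E, B). Edges now: 3
Op 4: add_edge(E, C). Edges now: 4
Op 5: add_edge(D, G). Edges now: 5
Op 6: add_edge(C, D). Edges now: 6
Op 7: add_edge(E, H). Edges now: 7
Op 8: add_edge(C, G). Edges now: 8
Op 9: add_edge(A, C). Edges now: 9
Compute levels (Kahn BFS):
  sources (in-degree 0): A, E
  process A: level=0
    A->C: in-degree(C)=1, level(C)>=1
  process E: level=0
    E->B: in-degree(B)=0, level(B)=1, enqueue
    E->C: in-degree(C)=0, level(C)=1, enqueue
    E->F: in-degree(F)=0, level(F)=1, enqueue
    E->H: in-degree(H)=0, level(H)=1, enqueue
  process B: level=1
    B->G: in-degree(G)=2, level(G)>=2
  process C: level=1
    C->D: in-degree(D)=0, level(D)=2, enqueue
    C->G: in-degree(G)=1, level(G)>=2
  process F: level=1
  process H: level=1
  process D: level=2
    D->G: in-degree(G)=0, level(G)=3, enqueue
  process G: level=3
All levels: A:0, B:1, C:1, D:2, E:0, F:1, G:3, H:1
level(G) = 3

Answer: 3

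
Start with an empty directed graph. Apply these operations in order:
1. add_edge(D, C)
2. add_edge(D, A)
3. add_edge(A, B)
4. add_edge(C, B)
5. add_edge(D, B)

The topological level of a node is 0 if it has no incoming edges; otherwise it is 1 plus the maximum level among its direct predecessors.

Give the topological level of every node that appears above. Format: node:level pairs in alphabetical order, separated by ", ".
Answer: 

Answer: A:1, B:2, C:1, D:0

Derivation:
Op 1: add_edge(D, C). Edges now: 1
Op 2: add_edge(D, A). Edges now: 2
Op 3: add_edge(A, B). Edges now: 3
Op 4: add_edge(C, B). Edges now: 4
Op 5: add_edge(D, B). Edges now: 5
Compute levels (Kahn BFS):
  sources (in-degree 0): D
  process D: level=0
    D->A: in-degree(A)=0, level(A)=1, enqueue
    D->B: in-degree(B)=2, level(B)>=1
    D->C: in-degree(C)=0, level(C)=1, enqueue
  process A: level=1
    A->B: in-degree(B)=1, level(B)>=2
  process C: level=1
    C->B: in-degree(B)=0, level(B)=2, enqueue
  process B: level=2
All levels: A:1, B:2, C:1, D:0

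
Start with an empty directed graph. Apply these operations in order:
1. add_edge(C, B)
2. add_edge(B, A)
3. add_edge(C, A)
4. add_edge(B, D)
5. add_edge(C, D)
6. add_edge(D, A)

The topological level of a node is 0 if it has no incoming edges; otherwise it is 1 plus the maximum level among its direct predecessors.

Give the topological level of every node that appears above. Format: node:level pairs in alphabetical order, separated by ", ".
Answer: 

Op 1: add_edge(C, B). Edges now: 1
Op 2: add_edge(B, A). Edges now: 2
Op 3: add_edge(C, A). Edges now: 3
Op 4: add_edge(B, D). Edges now: 4
Op 5: add_edge(C, D). Edges now: 5
Op 6: add_edge(D, A). Edges now: 6
Compute levels (Kahn BFS):
  sources (in-degree 0): C
  process C: level=0
    C->A: in-degree(A)=2, level(A)>=1
    C->B: in-degree(B)=0, level(B)=1, enqueue
    C->D: in-degree(D)=1, level(D)>=1
  process B: level=1
    B->A: in-degree(A)=1, level(A)>=2
    B->D: in-degree(D)=0, level(D)=2, enqueue
  process D: level=2
    D->A: in-degree(A)=0, level(A)=3, enqueue
  process A: level=3
All levels: A:3, B:1, C:0, D:2

Answer: A:3, B:1, C:0, D:2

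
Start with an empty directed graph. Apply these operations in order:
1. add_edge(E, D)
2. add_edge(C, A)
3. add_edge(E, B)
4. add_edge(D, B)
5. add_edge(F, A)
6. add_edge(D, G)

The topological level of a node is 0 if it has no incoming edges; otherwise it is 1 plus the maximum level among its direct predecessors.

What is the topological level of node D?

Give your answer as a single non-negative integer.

Answer: 1

Derivation:
Op 1: add_edge(E, D). Edges now: 1
Op 2: add_edge(C, A). Edges now: 2
Op 3: add_edge(E, B). Edges now: 3
Op 4: add_edge(D, B). Edges now: 4
Op 5: add_edge(F, A). Edges now: 5
Op 6: add_edge(D, G). Edges now: 6
Compute levels (Kahn BFS):
  sources (in-degree 0): C, E, F
  process C: level=0
    C->A: in-degree(A)=1, level(A)>=1
  process E: level=0
    E->B: in-degree(B)=1, level(B)>=1
    E->D: in-degree(D)=0, level(D)=1, enqueue
  process F: level=0
    F->A: in-degree(A)=0, level(A)=1, enqueue
  process D: level=1
    D->B: in-degree(B)=0, level(B)=2, enqueue
    D->G: in-degree(G)=0, level(G)=2, enqueue
  process A: level=1
  process B: level=2
  process G: level=2
All levels: A:1, B:2, C:0, D:1, E:0, F:0, G:2
level(D) = 1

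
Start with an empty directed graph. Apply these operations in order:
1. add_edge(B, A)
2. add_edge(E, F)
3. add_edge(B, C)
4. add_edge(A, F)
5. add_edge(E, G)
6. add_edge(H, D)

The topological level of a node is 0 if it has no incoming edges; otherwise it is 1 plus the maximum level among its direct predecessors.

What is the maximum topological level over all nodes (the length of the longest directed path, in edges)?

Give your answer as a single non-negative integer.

Answer: 2

Derivation:
Op 1: add_edge(B, A). Edges now: 1
Op 2: add_edge(E, F). Edges now: 2
Op 3: add_edge(B, C). Edges now: 3
Op 4: add_edge(A, F). Edges now: 4
Op 5: add_edge(E, G). Edges now: 5
Op 6: add_edge(H, D). Edges now: 6
Compute levels (Kahn BFS):
  sources (in-degree 0): B, E, H
  process B: level=0
    B->A: in-degree(A)=0, level(A)=1, enqueue
    B->C: in-degree(C)=0, level(C)=1, enqueue
  process E: level=0
    E->F: in-degree(F)=1, level(F)>=1
    E->G: in-degree(G)=0, level(G)=1, enqueue
  process H: level=0
    H->D: in-degree(D)=0, level(D)=1, enqueue
  process A: level=1
    A->F: in-degree(F)=0, level(F)=2, enqueue
  process C: level=1
  process G: level=1
  process D: level=1
  process F: level=2
All levels: A:1, B:0, C:1, D:1, E:0, F:2, G:1, H:0
max level = 2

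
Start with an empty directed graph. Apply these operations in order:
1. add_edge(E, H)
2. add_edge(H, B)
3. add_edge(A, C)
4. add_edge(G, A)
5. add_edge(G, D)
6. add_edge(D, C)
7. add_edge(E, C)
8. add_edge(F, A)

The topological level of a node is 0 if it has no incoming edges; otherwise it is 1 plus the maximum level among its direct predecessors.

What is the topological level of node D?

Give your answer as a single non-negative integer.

Op 1: add_edge(E, H). Edges now: 1
Op 2: add_edge(H, B). Edges now: 2
Op 3: add_edge(A, C). Edges now: 3
Op 4: add_edge(G, A). Edges now: 4
Op 5: add_edge(G, D). Edges now: 5
Op 6: add_edge(D, C). Edges now: 6
Op 7: add_edge(E, C). Edges now: 7
Op 8: add_edge(F, A). Edges now: 8
Compute levels (Kahn BFS):
  sources (in-degree 0): E, F, G
  process E: level=0
    E->C: in-degree(C)=2, level(C)>=1
    E->H: in-degree(H)=0, level(H)=1, enqueue
  process F: level=0
    F->A: in-degree(A)=1, level(A)>=1
  process G: level=0
    G->A: in-degree(A)=0, level(A)=1, enqueue
    G->D: in-degree(D)=0, level(D)=1, enqueue
  process H: level=1
    H->B: in-degree(B)=0, level(B)=2, enqueue
  process A: level=1
    A->C: in-degree(C)=1, level(C)>=2
  process D: level=1
    D->C: in-degree(C)=0, level(C)=2, enqueue
  process B: level=2
  process C: level=2
All levels: A:1, B:2, C:2, D:1, E:0, F:0, G:0, H:1
level(D) = 1

Answer: 1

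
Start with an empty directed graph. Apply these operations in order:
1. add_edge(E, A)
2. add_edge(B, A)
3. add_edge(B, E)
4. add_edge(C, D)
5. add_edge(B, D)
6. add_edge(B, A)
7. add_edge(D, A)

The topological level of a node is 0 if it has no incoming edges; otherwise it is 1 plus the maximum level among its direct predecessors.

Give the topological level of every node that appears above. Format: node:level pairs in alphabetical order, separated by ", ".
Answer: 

Answer: A:2, B:0, C:0, D:1, E:1

Derivation:
Op 1: add_edge(E, A). Edges now: 1
Op 2: add_edge(B, A). Edges now: 2
Op 3: add_edge(B, E). Edges now: 3
Op 4: add_edge(C, D). Edges now: 4
Op 5: add_edge(B, D). Edges now: 5
Op 6: add_edge(B, A) (duplicate, no change). Edges now: 5
Op 7: add_edge(D, A). Edges now: 6
Compute levels (Kahn BFS):
  sources (in-degree 0): B, C
  process B: level=0
    B->A: in-degree(A)=2, level(A)>=1
    B->D: in-degree(D)=1, level(D)>=1
    B->E: in-degree(E)=0, level(E)=1, enqueue
  process C: level=0
    C->D: in-degree(D)=0, level(D)=1, enqueue
  process E: level=1
    E->A: in-degree(A)=1, level(A)>=2
  process D: level=1
    D->A: in-degree(A)=0, level(A)=2, enqueue
  process A: level=2
All levels: A:2, B:0, C:0, D:1, E:1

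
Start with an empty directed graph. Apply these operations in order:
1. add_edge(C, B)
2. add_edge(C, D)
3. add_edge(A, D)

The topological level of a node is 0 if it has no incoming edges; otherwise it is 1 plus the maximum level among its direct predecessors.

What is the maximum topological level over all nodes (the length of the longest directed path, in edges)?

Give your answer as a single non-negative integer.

Op 1: add_edge(C, B). Edges now: 1
Op 2: add_edge(C, D). Edges now: 2
Op 3: add_edge(A, D). Edges now: 3
Compute levels (Kahn BFS):
  sources (in-degree 0): A, C
  process A: level=0
    A->D: in-degree(D)=1, level(D)>=1
  process C: level=0
    C->B: in-degree(B)=0, level(B)=1, enqueue
    C->D: in-degree(D)=0, level(D)=1, enqueue
  process B: level=1
  process D: level=1
All levels: A:0, B:1, C:0, D:1
max level = 1

Answer: 1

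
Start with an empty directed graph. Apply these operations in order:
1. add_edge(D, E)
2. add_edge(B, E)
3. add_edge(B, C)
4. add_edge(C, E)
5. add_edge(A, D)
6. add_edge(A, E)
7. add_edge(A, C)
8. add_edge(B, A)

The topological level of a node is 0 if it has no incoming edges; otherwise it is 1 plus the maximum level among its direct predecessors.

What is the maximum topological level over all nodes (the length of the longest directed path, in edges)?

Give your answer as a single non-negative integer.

Op 1: add_edge(D, E). Edges now: 1
Op 2: add_edge(B, E). Edges now: 2
Op 3: add_edge(B, C). Edges now: 3
Op 4: add_edge(C, E). Edges now: 4
Op 5: add_edge(A, D). Edges now: 5
Op 6: add_edge(A, E). Edges now: 6
Op 7: add_edge(A, C). Edges now: 7
Op 8: add_edge(B, A). Edges now: 8
Compute levels (Kahn BFS):
  sources (in-degree 0): B
  process B: level=0
    B->A: in-degree(A)=0, level(A)=1, enqueue
    B->C: in-degree(C)=1, level(C)>=1
    B->E: in-degree(E)=3, level(E)>=1
  process A: level=1
    A->C: in-degree(C)=0, level(C)=2, enqueue
    A->D: in-degree(D)=0, level(D)=2, enqueue
    A->E: in-degree(E)=2, level(E)>=2
  process C: level=2
    C->E: in-degree(E)=1, level(E)>=3
  process D: level=2
    D->E: in-degree(E)=0, level(E)=3, enqueue
  process E: level=3
All levels: A:1, B:0, C:2, D:2, E:3
max level = 3

Answer: 3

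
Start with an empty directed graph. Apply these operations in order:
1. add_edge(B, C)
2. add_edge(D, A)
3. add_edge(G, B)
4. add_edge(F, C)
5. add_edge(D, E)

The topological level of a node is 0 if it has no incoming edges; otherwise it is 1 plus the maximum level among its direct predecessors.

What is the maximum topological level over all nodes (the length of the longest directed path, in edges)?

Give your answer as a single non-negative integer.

Op 1: add_edge(B, C). Edges now: 1
Op 2: add_edge(D, A). Edges now: 2
Op 3: add_edge(G, B). Edges now: 3
Op 4: add_edge(F, C). Edges now: 4
Op 5: add_edge(D, E). Edges now: 5
Compute levels (Kahn BFS):
  sources (in-degree 0): D, F, G
  process D: level=0
    D->A: in-degree(A)=0, level(A)=1, enqueue
    D->E: in-degree(E)=0, level(E)=1, enqueue
  process F: level=0
    F->C: in-degree(C)=1, level(C)>=1
  process G: level=0
    G->B: in-degree(B)=0, level(B)=1, enqueue
  process A: level=1
  process E: level=1
  process B: level=1
    B->C: in-degree(C)=0, level(C)=2, enqueue
  process C: level=2
All levels: A:1, B:1, C:2, D:0, E:1, F:0, G:0
max level = 2

Answer: 2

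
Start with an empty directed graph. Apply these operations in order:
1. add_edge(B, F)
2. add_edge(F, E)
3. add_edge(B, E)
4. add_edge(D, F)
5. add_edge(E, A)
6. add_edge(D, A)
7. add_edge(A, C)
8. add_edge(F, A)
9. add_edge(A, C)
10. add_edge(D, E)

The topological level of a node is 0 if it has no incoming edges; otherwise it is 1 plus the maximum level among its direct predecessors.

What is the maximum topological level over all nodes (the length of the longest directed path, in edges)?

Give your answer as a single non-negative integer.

Answer: 4

Derivation:
Op 1: add_edge(B, F). Edges now: 1
Op 2: add_edge(F, E). Edges now: 2
Op 3: add_edge(B, E). Edges now: 3
Op 4: add_edge(D, F). Edges now: 4
Op 5: add_edge(E, A). Edges now: 5
Op 6: add_edge(D, A). Edges now: 6
Op 7: add_edge(A, C). Edges now: 7
Op 8: add_edge(F, A). Edges now: 8
Op 9: add_edge(A, C) (duplicate, no change). Edges now: 8
Op 10: add_edge(D, E). Edges now: 9
Compute levels (Kahn BFS):
  sources (in-degree 0): B, D
  process B: level=0
    B->E: in-degree(E)=2, level(E)>=1
    B->F: in-degree(F)=1, level(F)>=1
  process D: level=0
    D->A: in-degree(A)=2, level(A)>=1
    D->E: in-degree(E)=1, level(E)>=1
    D->F: in-degree(F)=0, level(F)=1, enqueue
  process F: level=1
    F->A: in-degree(A)=1, level(A)>=2
    F->E: in-degree(E)=0, level(E)=2, enqueue
  process E: level=2
    E->A: in-degree(A)=0, level(A)=3, enqueue
  process A: level=3
    A->C: in-degree(C)=0, level(C)=4, enqueue
  process C: level=4
All levels: A:3, B:0, C:4, D:0, E:2, F:1
max level = 4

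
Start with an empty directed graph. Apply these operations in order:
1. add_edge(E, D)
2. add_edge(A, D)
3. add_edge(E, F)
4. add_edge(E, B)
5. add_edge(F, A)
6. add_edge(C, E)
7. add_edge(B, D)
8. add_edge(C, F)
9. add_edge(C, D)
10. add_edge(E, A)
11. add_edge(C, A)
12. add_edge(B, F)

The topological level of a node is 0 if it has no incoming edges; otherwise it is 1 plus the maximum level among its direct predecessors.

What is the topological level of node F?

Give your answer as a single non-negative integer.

Op 1: add_edge(E, D). Edges now: 1
Op 2: add_edge(A, D). Edges now: 2
Op 3: add_edge(E, F). Edges now: 3
Op 4: add_edge(E, B). Edges now: 4
Op 5: add_edge(F, A). Edges now: 5
Op 6: add_edge(C, E). Edges now: 6
Op 7: add_edge(B, D). Edges now: 7
Op 8: add_edge(C, F). Edges now: 8
Op 9: add_edge(C, D). Edges now: 9
Op 10: add_edge(E, A). Edges now: 10
Op 11: add_edge(C, A). Edges now: 11
Op 12: add_edge(B, F). Edges now: 12
Compute levels (Kahn BFS):
  sources (in-degree 0): C
  process C: level=0
    C->A: in-degree(A)=2, level(A)>=1
    C->D: in-degree(D)=3, level(D)>=1
    C->E: in-degree(E)=0, level(E)=1, enqueue
    C->F: in-degree(F)=2, level(F)>=1
  process E: level=1
    E->A: in-degree(A)=1, level(A)>=2
    E->B: in-degree(B)=0, level(B)=2, enqueue
    E->D: in-degree(D)=2, level(D)>=2
    E->F: in-degree(F)=1, level(F)>=2
  process B: level=2
    B->D: in-degree(D)=1, level(D)>=3
    B->F: in-degree(F)=0, level(F)=3, enqueue
  process F: level=3
    F->A: in-degree(A)=0, level(A)=4, enqueue
  process A: level=4
    A->D: in-degree(D)=0, level(D)=5, enqueue
  process D: level=5
All levels: A:4, B:2, C:0, D:5, E:1, F:3
level(F) = 3

Answer: 3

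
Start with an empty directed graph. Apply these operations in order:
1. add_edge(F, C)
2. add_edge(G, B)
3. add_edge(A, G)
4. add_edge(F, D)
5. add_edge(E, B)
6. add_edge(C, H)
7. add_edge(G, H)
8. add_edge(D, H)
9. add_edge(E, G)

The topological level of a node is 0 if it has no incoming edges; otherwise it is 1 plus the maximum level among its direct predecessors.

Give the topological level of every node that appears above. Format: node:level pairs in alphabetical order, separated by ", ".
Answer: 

Op 1: add_edge(F, C). Edges now: 1
Op 2: add_edge(G, B). Edges now: 2
Op 3: add_edge(A, G). Edges now: 3
Op 4: add_edge(F, D). Edges now: 4
Op 5: add_edge(E, B). Edges now: 5
Op 6: add_edge(C, H). Edges now: 6
Op 7: add_edge(G, H). Edges now: 7
Op 8: add_edge(D, H). Edges now: 8
Op 9: add_edge(E, G). Edges now: 9
Compute levels (Kahn BFS):
  sources (in-degree 0): A, E, F
  process A: level=0
    A->G: in-degree(G)=1, level(G)>=1
  process E: level=0
    E->B: in-degree(B)=1, level(B)>=1
    E->G: in-degree(G)=0, level(G)=1, enqueue
  process F: level=0
    F->C: in-degree(C)=0, level(C)=1, enqueue
    F->D: in-degree(D)=0, level(D)=1, enqueue
  process G: level=1
    G->B: in-degree(B)=0, level(B)=2, enqueue
    G->H: in-degree(H)=2, level(H)>=2
  process C: level=1
    C->H: in-degree(H)=1, level(H)>=2
  process D: level=1
    D->H: in-degree(H)=0, level(H)=2, enqueue
  process B: level=2
  process H: level=2
All levels: A:0, B:2, C:1, D:1, E:0, F:0, G:1, H:2

Answer: A:0, B:2, C:1, D:1, E:0, F:0, G:1, H:2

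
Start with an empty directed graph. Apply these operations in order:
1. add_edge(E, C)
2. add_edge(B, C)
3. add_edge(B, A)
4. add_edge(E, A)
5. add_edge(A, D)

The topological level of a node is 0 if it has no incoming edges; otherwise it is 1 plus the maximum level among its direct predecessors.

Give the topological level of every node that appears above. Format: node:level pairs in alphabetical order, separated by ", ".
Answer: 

Op 1: add_edge(E, C). Edges now: 1
Op 2: add_edge(B, C). Edges now: 2
Op 3: add_edge(B, A). Edges now: 3
Op 4: add_edge(E, A). Edges now: 4
Op 5: add_edge(A, D). Edges now: 5
Compute levels (Kahn BFS):
  sources (in-degree 0): B, E
  process B: level=0
    B->A: in-degree(A)=1, level(A)>=1
    B->C: in-degree(C)=1, level(C)>=1
  process E: level=0
    E->A: in-degree(A)=0, level(A)=1, enqueue
    E->C: in-degree(C)=0, level(C)=1, enqueue
  process A: level=1
    A->D: in-degree(D)=0, level(D)=2, enqueue
  process C: level=1
  process D: level=2
All levels: A:1, B:0, C:1, D:2, E:0

Answer: A:1, B:0, C:1, D:2, E:0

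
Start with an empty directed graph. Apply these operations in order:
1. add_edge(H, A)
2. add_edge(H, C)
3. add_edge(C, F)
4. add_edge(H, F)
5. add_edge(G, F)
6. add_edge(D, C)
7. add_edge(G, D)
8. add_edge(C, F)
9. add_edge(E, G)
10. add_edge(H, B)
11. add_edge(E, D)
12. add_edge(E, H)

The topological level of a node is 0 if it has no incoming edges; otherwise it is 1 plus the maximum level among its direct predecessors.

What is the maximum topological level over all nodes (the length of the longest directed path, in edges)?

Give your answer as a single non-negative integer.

Answer: 4

Derivation:
Op 1: add_edge(H, A). Edges now: 1
Op 2: add_edge(H, C). Edges now: 2
Op 3: add_edge(C, F). Edges now: 3
Op 4: add_edge(H, F). Edges now: 4
Op 5: add_edge(G, F). Edges now: 5
Op 6: add_edge(D, C). Edges now: 6
Op 7: add_edge(G, D). Edges now: 7
Op 8: add_edge(C, F) (duplicate, no change). Edges now: 7
Op 9: add_edge(E, G). Edges now: 8
Op 10: add_edge(H, B). Edges now: 9
Op 11: add_edge(E, D). Edges now: 10
Op 12: add_edge(E, H). Edges now: 11
Compute levels (Kahn BFS):
  sources (in-degree 0): E
  process E: level=0
    E->D: in-degree(D)=1, level(D)>=1
    E->G: in-degree(G)=0, level(G)=1, enqueue
    E->H: in-degree(H)=0, level(H)=1, enqueue
  process G: level=1
    G->D: in-degree(D)=0, level(D)=2, enqueue
    G->F: in-degree(F)=2, level(F)>=2
  process H: level=1
    H->A: in-degree(A)=0, level(A)=2, enqueue
    H->B: in-degree(B)=0, level(B)=2, enqueue
    H->C: in-degree(C)=1, level(C)>=2
    H->F: in-degree(F)=1, level(F)>=2
  process D: level=2
    D->C: in-degree(C)=0, level(C)=3, enqueue
  process A: level=2
  process B: level=2
  process C: level=3
    C->F: in-degree(F)=0, level(F)=4, enqueue
  process F: level=4
All levels: A:2, B:2, C:3, D:2, E:0, F:4, G:1, H:1
max level = 4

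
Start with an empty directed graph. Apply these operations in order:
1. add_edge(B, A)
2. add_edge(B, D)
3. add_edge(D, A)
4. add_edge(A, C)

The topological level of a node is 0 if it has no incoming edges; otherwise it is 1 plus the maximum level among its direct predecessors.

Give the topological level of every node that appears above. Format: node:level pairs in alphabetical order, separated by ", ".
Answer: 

Op 1: add_edge(B, A). Edges now: 1
Op 2: add_edge(B, D). Edges now: 2
Op 3: add_edge(D, A). Edges now: 3
Op 4: add_edge(A, C). Edges now: 4
Compute levels (Kahn BFS):
  sources (in-degree 0): B
  process B: level=0
    B->A: in-degree(A)=1, level(A)>=1
    B->D: in-degree(D)=0, level(D)=1, enqueue
  process D: level=1
    D->A: in-degree(A)=0, level(A)=2, enqueue
  process A: level=2
    A->C: in-degree(C)=0, level(C)=3, enqueue
  process C: level=3
All levels: A:2, B:0, C:3, D:1

Answer: A:2, B:0, C:3, D:1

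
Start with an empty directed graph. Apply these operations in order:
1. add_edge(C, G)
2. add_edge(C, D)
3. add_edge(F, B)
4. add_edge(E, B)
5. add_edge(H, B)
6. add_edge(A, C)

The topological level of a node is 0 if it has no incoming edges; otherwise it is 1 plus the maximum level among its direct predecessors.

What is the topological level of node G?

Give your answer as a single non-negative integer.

Answer: 2

Derivation:
Op 1: add_edge(C, G). Edges now: 1
Op 2: add_edge(C, D). Edges now: 2
Op 3: add_edge(F, B). Edges now: 3
Op 4: add_edge(E, B). Edges now: 4
Op 5: add_edge(H, B). Edges now: 5
Op 6: add_edge(A, C). Edges now: 6
Compute levels (Kahn BFS):
  sources (in-degree 0): A, E, F, H
  process A: level=0
    A->C: in-degree(C)=0, level(C)=1, enqueue
  process E: level=0
    E->B: in-degree(B)=2, level(B)>=1
  process F: level=0
    F->B: in-degree(B)=1, level(B)>=1
  process H: level=0
    H->B: in-degree(B)=0, level(B)=1, enqueue
  process C: level=1
    C->D: in-degree(D)=0, level(D)=2, enqueue
    C->G: in-degree(G)=0, level(G)=2, enqueue
  process B: level=1
  process D: level=2
  process G: level=2
All levels: A:0, B:1, C:1, D:2, E:0, F:0, G:2, H:0
level(G) = 2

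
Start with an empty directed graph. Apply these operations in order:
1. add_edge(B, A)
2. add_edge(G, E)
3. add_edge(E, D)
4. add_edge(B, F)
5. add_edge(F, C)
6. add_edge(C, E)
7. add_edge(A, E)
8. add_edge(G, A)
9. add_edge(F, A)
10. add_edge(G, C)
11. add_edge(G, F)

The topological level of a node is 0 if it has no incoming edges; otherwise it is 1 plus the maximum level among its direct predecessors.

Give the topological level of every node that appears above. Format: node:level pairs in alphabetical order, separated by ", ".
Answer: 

Op 1: add_edge(B, A). Edges now: 1
Op 2: add_edge(G, E). Edges now: 2
Op 3: add_edge(E, D). Edges now: 3
Op 4: add_edge(B, F). Edges now: 4
Op 5: add_edge(F, C). Edges now: 5
Op 6: add_edge(C, E). Edges now: 6
Op 7: add_edge(A, E). Edges now: 7
Op 8: add_edge(G, A). Edges now: 8
Op 9: add_edge(F, A). Edges now: 9
Op 10: add_edge(G, C). Edges now: 10
Op 11: add_edge(G, F). Edges now: 11
Compute levels (Kahn BFS):
  sources (in-degree 0): B, G
  process B: level=0
    B->A: in-degree(A)=2, level(A)>=1
    B->F: in-degree(F)=1, level(F)>=1
  process G: level=0
    G->A: in-degree(A)=1, level(A)>=1
    G->C: in-degree(C)=1, level(C)>=1
    G->E: in-degree(E)=2, level(E)>=1
    G->F: in-degree(F)=0, level(F)=1, enqueue
  process F: level=1
    F->A: in-degree(A)=0, level(A)=2, enqueue
    F->C: in-degree(C)=0, level(C)=2, enqueue
  process A: level=2
    A->E: in-degree(E)=1, level(E)>=3
  process C: level=2
    C->E: in-degree(E)=0, level(E)=3, enqueue
  process E: level=3
    E->D: in-degree(D)=0, level(D)=4, enqueue
  process D: level=4
All levels: A:2, B:0, C:2, D:4, E:3, F:1, G:0

Answer: A:2, B:0, C:2, D:4, E:3, F:1, G:0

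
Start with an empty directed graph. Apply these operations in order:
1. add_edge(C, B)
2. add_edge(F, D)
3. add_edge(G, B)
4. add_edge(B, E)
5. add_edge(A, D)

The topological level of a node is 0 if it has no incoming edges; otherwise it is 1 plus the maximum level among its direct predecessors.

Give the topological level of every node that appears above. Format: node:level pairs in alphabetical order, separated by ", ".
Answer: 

Op 1: add_edge(C, B). Edges now: 1
Op 2: add_edge(F, D). Edges now: 2
Op 3: add_edge(G, B). Edges now: 3
Op 4: add_edge(B, E). Edges now: 4
Op 5: add_edge(A, D). Edges now: 5
Compute levels (Kahn BFS):
  sources (in-degree 0): A, C, F, G
  process A: level=0
    A->D: in-degree(D)=1, level(D)>=1
  process C: level=0
    C->B: in-degree(B)=1, level(B)>=1
  process F: level=0
    F->D: in-degree(D)=0, level(D)=1, enqueue
  process G: level=0
    G->B: in-degree(B)=0, level(B)=1, enqueue
  process D: level=1
  process B: level=1
    B->E: in-degree(E)=0, level(E)=2, enqueue
  process E: level=2
All levels: A:0, B:1, C:0, D:1, E:2, F:0, G:0

Answer: A:0, B:1, C:0, D:1, E:2, F:0, G:0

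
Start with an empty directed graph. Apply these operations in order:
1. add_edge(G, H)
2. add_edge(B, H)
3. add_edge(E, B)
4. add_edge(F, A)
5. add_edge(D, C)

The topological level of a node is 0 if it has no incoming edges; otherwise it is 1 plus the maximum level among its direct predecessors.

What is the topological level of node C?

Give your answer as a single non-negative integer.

Answer: 1

Derivation:
Op 1: add_edge(G, H). Edges now: 1
Op 2: add_edge(B, H). Edges now: 2
Op 3: add_edge(E, B). Edges now: 3
Op 4: add_edge(F, A). Edges now: 4
Op 5: add_edge(D, C). Edges now: 5
Compute levels (Kahn BFS):
  sources (in-degree 0): D, E, F, G
  process D: level=0
    D->C: in-degree(C)=0, level(C)=1, enqueue
  process E: level=0
    E->B: in-degree(B)=0, level(B)=1, enqueue
  process F: level=0
    F->A: in-degree(A)=0, level(A)=1, enqueue
  process G: level=0
    G->H: in-degree(H)=1, level(H)>=1
  process C: level=1
  process B: level=1
    B->H: in-degree(H)=0, level(H)=2, enqueue
  process A: level=1
  process H: level=2
All levels: A:1, B:1, C:1, D:0, E:0, F:0, G:0, H:2
level(C) = 1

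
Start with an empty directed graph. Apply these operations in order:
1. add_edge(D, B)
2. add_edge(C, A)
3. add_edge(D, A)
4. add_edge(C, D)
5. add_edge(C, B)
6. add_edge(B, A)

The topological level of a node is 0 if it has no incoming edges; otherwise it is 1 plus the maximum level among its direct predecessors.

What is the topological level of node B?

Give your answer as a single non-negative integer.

Op 1: add_edge(D, B). Edges now: 1
Op 2: add_edge(C, A). Edges now: 2
Op 3: add_edge(D, A). Edges now: 3
Op 4: add_edge(C, D). Edges now: 4
Op 5: add_edge(C, B). Edges now: 5
Op 6: add_edge(B, A). Edges now: 6
Compute levels (Kahn BFS):
  sources (in-degree 0): C
  process C: level=0
    C->A: in-degree(A)=2, level(A)>=1
    C->B: in-degree(B)=1, level(B)>=1
    C->D: in-degree(D)=0, level(D)=1, enqueue
  process D: level=1
    D->A: in-degree(A)=1, level(A)>=2
    D->B: in-degree(B)=0, level(B)=2, enqueue
  process B: level=2
    B->A: in-degree(A)=0, level(A)=3, enqueue
  process A: level=3
All levels: A:3, B:2, C:0, D:1
level(B) = 2

Answer: 2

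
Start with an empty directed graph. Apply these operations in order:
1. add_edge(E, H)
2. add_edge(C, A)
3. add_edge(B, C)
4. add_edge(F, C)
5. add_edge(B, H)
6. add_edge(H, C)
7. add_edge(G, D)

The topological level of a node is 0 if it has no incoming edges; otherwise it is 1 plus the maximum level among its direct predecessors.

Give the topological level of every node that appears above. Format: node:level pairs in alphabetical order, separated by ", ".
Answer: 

Op 1: add_edge(E, H). Edges now: 1
Op 2: add_edge(C, A). Edges now: 2
Op 3: add_edge(B, C). Edges now: 3
Op 4: add_edge(F, C). Edges now: 4
Op 5: add_edge(B, H). Edges now: 5
Op 6: add_edge(H, C). Edges now: 6
Op 7: add_edge(G, D). Edges now: 7
Compute levels (Kahn BFS):
  sources (in-degree 0): B, E, F, G
  process B: level=0
    B->C: in-degree(C)=2, level(C)>=1
    B->H: in-degree(H)=1, level(H)>=1
  process E: level=0
    E->H: in-degree(H)=0, level(H)=1, enqueue
  process F: level=0
    F->C: in-degree(C)=1, level(C)>=1
  process G: level=0
    G->D: in-degree(D)=0, level(D)=1, enqueue
  process H: level=1
    H->C: in-degree(C)=0, level(C)=2, enqueue
  process D: level=1
  process C: level=2
    C->A: in-degree(A)=0, level(A)=3, enqueue
  process A: level=3
All levels: A:3, B:0, C:2, D:1, E:0, F:0, G:0, H:1

Answer: A:3, B:0, C:2, D:1, E:0, F:0, G:0, H:1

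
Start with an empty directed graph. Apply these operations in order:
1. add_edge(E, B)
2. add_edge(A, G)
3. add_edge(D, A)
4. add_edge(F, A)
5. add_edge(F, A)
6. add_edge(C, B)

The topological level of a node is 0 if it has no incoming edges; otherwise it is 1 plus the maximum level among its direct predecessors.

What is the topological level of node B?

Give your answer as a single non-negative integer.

Answer: 1

Derivation:
Op 1: add_edge(E, B). Edges now: 1
Op 2: add_edge(A, G). Edges now: 2
Op 3: add_edge(D, A). Edges now: 3
Op 4: add_edge(F, A). Edges now: 4
Op 5: add_edge(F, A) (duplicate, no change). Edges now: 4
Op 6: add_edge(C, B). Edges now: 5
Compute levels (Kahn BFS):
  sources (in-degree 0): C, D, E, F
  process C: level=0
    C->B: in-degree(B)=1, level(B)>=1
  process D: level=0
    D->A: in-degree(A)=1, level(A)>=1
  process E: level=0
    E->B: in-degree(B)=0, level(B)=1, enqueue
  process F: level=0
    F->A: in-degree(A)=0, level(A)=1, enqueue
  process B: level=1
  process A: level=1
    A->G: in-degree(G)=0, level(G)=2, enqueue
  process G: level=2
All levels: A:1, B:1, C:0, D:0, E:0, F:0, G:2
level(B) = 1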